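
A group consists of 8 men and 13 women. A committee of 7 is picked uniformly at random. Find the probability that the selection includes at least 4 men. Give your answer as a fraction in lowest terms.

There are C(21,7) = 116280 ways to choose the 7.
Favorable selections (at least 4 men): C(8,4)·C(13,3) + C(8,5)·C(13,2) + C(8,6)·C(13,1) + C(8,7)·C(13,0) = 20020 + 4368 + 364 + 8 = 24760.
Probability = 24760/116280 = 619/2907.

619/2907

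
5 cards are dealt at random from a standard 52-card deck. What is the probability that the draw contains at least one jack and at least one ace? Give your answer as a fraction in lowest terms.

6509/64974

There are C(52,5) = 2598960 possible draws.
By inclusion-exclusion on the complements, draws missing all jacks or all aces: C(48,5) + C(48,5) − C(44,5) = 1712304 + 1712304 − 1086008 = 2338600.
So draws with at least one of each: 2598960 − 2338600 = 260360, probability 260360/2598960 = 6509/64974.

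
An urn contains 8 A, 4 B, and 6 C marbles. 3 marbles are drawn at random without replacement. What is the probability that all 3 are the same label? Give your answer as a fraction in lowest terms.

There are C(18,3) = 816 ways to draw 3 marbles.
All same label: C(8,3) + C(4,3) + C(6,3) = 56 + 4 + 20 = 80.
Probability = 80/816 = 5/51.

5/51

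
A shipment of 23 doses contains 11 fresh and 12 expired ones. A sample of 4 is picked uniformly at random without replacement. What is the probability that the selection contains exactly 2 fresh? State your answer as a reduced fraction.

Total number of selections: C(23,4) = 8855.
Selections with exactly 2 fresh: choose 2 of the 11 fresh and 2 of the 12 expired, C(11,2)·C(12,2) = 55·66 = 3630.
Probability = 3630/8855 = 66/161.

66/161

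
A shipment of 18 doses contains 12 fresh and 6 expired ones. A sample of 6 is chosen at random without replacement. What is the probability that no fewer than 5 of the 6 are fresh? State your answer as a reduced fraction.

Total selections: C(18,6) = 18564.
Favorable selections (no fewer than 5 fresh): C(12,5)·C(6,1) + C(12,6)·C(6,0) = 4752 + 924 = 5676.
Probability = 5676/18564 = 473/1547.

473/1547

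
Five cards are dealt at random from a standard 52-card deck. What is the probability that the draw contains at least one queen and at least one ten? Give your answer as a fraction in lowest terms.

6509/64974

There are C(52,5) = 2598960 possible draws.
By inclusion-exclusion on the complements, draws missing all queens or all tens: C(48,5) + C(48,5) − C(44,5) = 1712304 + 1712304 − 1086008 = 2338600.
So draws with at least one of each: 2598960 − 2338600 = 260360, probability 260360/2598960 = 6509/64974.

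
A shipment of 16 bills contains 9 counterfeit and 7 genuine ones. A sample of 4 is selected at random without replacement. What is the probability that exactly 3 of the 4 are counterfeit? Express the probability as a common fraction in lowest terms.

21/65

There are C(16,4) = 1820 ways to choose 4 from 16.
Selections with exactly 3 counterfeit: choose 3 of the 9 counterfeit and 1 of the 7 genuine, C(9,3)·C(7,1) = 84·7 = 588.
Probability = 588/1820 = 21/65.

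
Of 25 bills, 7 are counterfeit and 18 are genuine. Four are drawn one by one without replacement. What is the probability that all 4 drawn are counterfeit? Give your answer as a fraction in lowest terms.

7/2530

Multiply the conditional probabilities at each draw: 7/25 · 6/24 · 5/23 · 4/22 = 840/303600 = 7/2530.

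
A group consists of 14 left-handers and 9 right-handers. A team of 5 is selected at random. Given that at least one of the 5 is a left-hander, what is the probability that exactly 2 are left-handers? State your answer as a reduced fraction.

1092/4789

Work in counts. Selections with at least one left-hander: C(23,5) − C(9,5) = 33649 − 126 = 33523.
Of those, selections where exactly 2 are left-handers: C(14,2)·C(9,3) = 91·84 = 7644.
Conditional probability = 7644/33523 = 1092/4789.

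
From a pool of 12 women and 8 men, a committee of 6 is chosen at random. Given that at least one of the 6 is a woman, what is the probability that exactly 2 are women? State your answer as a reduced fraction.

1155/9683

Work in counts. Selections with at least one woman: C(20,6) − C(8,6) = 38760 − 28 = 38732.
Of those, selections where exactly 2 are women: C(12,2)·C(8,4) = 66·70 = 4620.
Conditional probability = 4620/38732 = 1155/9683.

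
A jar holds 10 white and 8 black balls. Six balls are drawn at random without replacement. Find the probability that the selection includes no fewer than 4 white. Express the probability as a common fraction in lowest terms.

There are C(18,6) = 18564 ways to choose the 6.
Favorable selections (no fewer than 4 white): C(10,4)·C(8,2) + C(10,5)·C(8,1) + C(10,6)·C(8,0) = 5880 + 2016 + 210 = 8106.
Probability = 8106/18564 = 193/442.

193/442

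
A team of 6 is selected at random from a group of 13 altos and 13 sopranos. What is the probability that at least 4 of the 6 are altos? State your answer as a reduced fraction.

519/1610

Total selections: C(26,6) = 230230.
Favorable selections (at least 4 altos): C(13,4)·C(13,2) + C(13,5)·C(13,1) + C(13,6)·C(13,0) = 55770 + 16731 + 1716 = 74217.
Probability = 74217/230230 = 519/1610.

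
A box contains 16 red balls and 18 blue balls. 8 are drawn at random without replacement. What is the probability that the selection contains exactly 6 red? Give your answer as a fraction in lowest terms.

182/2697

Total number of selections: C(34,8) = 18156204.
Selections with exactly 6 red: choose 6 of the 16 red and 2 of the 18 blue, C(16,6)·C(18,2) = 8008·153 = 1225224.
Probability = 1225224/18156204 = 182/2697.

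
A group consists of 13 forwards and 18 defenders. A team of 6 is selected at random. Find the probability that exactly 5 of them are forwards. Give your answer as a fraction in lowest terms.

198/6293

Total number of selections: C(31,6) = 736281.
Selections with exactly 5 forwards: choose 5 of the 13 forwards and 1 of the 18 defenders, C(13,5)·C(18,1) = 1287·18 = 23166.
Probability = 23166/736281 = 198/6293.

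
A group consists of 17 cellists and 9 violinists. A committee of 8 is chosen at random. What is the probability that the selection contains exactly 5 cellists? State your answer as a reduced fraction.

39984/120175

Total number of selections: C(26,8) = 1562275.
Selections with exactly 5 cellists: choose 5 of the 17 cellists and 3 of the 9 violinists, C(17,5)·C(9,3) = 6188·84 = 519792.
Probability = 519792/1562275 = 39984/120175.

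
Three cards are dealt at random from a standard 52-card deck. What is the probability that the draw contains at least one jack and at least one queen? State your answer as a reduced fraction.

188/5525

There are C(52,3) = 22100 possible draws.
By inclusion-exclusion on the complements, draws missing all jacks or all queens: C(48,3) + C(48,3) − C(44,3) = 17296 + 17296 − 13244 = 21348.
So draws with at least one of each: 22100 − 21348 = 752, probability 752/22100 = 188/5525.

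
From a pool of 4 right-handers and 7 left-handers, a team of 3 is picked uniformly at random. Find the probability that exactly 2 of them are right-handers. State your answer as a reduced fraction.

Total number of selections: C(11,3) = 165.
Selections with exactly 2 right-handers: choose 2 of the 4 right-handers and 1 of the 7 left-handers, C(4,2)·C(7,1) = 6·7 = 42.
Probability = 42/165 = 14/55.

14/55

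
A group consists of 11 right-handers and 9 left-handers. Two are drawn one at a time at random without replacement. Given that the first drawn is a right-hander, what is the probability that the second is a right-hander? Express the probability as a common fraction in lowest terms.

10/19

After removing one right-hander, 19 remain: 10 right-handers and 9 left-handers.
So the probability the next is a right-hander is 10/19.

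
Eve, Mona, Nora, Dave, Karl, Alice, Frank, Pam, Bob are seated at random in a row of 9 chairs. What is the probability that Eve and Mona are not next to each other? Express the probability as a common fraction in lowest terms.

There are 9! = 362880 arrangements.
Arrangements with Eve and Mona adjacent: 2·8! = 80640.
So not adjacent: 362880 − 80640 = 282240, probability 282240/362880 = 7/9.

7/9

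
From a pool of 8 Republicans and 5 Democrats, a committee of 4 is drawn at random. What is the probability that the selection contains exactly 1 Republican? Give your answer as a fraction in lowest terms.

16/143

The sample space is all 4-subsets of the 13: C(13,4) = 715.
Selections with exactly 1 Republican: choose 1 of the 8 Republicans and 3 of the 5 Democrats, C(8,1)·C(5,3) = 8·10 = 80.
Probability = 80/715 = 16/143.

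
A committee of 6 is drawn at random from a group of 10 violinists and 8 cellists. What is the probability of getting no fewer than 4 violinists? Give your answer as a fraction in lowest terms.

Total selections: C(18,6) = 18564.
Favorable selections (no fewer than 4 violinists): C(10,4)·C(8,2) + C(10,5)·C(8,1) + C(10,6)·C(8,0) = 5880 + 2016 + 210 = 8106.
Probability = 8106/18564 = 193/442.

193/442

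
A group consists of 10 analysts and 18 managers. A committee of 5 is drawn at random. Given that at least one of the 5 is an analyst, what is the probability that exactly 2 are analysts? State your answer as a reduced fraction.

255/623

Work in counts. Selections with at least one analyst: C(28,5) − C(18,5) = 98280 − 8568 = 89712.
Of those, selections where exactly 2 are analysts: C(10,2)·C(18,3) = 45·816 = 36720.
Conditional probability = 36720/89712 = 255/623.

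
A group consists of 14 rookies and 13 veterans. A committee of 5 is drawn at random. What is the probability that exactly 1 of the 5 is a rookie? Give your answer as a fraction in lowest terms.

Total number of selections: C(27,5) = 80730.
Selections with exactly 1 rookie: choose 1 of the 14 rookies and 4 of the 13 veterans, C(14,1)·C(13,4) = 14·715 = 10010.
Probability = 10010/80730 = 77/621.

77/621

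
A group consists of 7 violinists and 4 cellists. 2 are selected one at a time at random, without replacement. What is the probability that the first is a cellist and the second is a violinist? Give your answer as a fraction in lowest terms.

14/55

Multiply the conditional probabilities at each draw: 4/11 · 7/10 = 28/110 = 14/55.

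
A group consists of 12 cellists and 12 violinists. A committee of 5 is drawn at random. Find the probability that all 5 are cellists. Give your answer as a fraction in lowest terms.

There are C(24,5) = 42504 possible selections.
Selections with all cellists: C(12,5) = 792.
Probability = 792/42504 = 3/161.

3/161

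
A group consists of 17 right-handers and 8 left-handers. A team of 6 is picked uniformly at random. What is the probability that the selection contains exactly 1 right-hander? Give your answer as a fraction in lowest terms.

The sample space is all 6-subsets of the 25: C(25,6) = 177100.
Selections with exactly 1 right-hander: choose 1 of the 17 right-handers and 5 of the 8 left-handers, C(17,1)·C(8,5) = 17·56 = 952.
Probability = 952/177100 = 34/6325.

34/6325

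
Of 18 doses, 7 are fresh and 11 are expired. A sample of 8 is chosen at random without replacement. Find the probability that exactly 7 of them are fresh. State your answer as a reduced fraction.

1/3978

Total number of selections: C(18,8) = 43758.
Selections with exactly 7 fresh: choose 7 of the 7 fresh and 1 of the 11 expired, C(7,7)·C(11,1) = 1·11 = 11.
Probability = 11/43758 = 1/3978.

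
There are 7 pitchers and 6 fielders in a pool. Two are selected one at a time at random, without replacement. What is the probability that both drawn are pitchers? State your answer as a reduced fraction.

Multiply the conditional probabilities at each draw: 7/13 · 6/12 = 42/156 = 7/26.

7/26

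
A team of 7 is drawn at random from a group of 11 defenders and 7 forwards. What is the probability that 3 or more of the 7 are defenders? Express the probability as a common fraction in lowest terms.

3399/3536

Total selections: C(18,7) = 31824.
Favorable selections (3 or more defenders): C(11,3)·C(7,4) + C(11,4)·C(7,3) + C(11,5)·C(7,2) + C(11,6)·C(7,1) + C(11,7)·C(7,0) = 5775 + 11550 + 9702 + 3234 + 330 = 30591.
Probability = 30591/31824 = 3399/3536.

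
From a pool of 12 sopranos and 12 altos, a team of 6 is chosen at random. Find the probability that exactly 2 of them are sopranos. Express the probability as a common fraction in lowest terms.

There are C(24,6) = 134596 ways to choose 6 from 24.
Selections with exactly 2 sopranos: choose 2 of the 12 sopranos and 4 of the 12 altos, C(12,2)·C(12,4) = 66·495 = 32670.
Probability = 32670/134596 = 1485/6118.

1485/6118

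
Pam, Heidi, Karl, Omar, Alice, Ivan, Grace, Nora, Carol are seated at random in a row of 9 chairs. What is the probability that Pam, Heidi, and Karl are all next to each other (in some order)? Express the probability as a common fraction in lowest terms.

There are 9! = 362880 arrangements.
Treat the three as one block: 7! placements × 3! orders within the block = 5040·6 = 30240.
Probability = 30240/362880 = 1/12.

1/12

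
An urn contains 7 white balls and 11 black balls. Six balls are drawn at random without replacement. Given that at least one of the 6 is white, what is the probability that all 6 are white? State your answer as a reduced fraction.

1/2586

Work in counts. Selections with at least one white: C(18,6) − C(11,6) = 18564 − 462 = 18102.
Of those, selections where all 6 are white: C(7,6) = 7.
Conditional probability = 7/18102 = 1/2586.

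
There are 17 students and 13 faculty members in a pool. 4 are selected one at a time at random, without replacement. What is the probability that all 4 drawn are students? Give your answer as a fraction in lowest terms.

68/783

Multiply the conditional probabilities at each draw: 17/30 · 16/29 · 15/28 · 14/27 = 57120/657720 = 68/783.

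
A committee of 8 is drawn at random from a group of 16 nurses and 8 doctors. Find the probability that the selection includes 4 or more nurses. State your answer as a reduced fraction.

700622/735471

There are C(24,8) = 735471 ways to choose the 8.
Count the complement (fewer than 4 nurses): C(16,0)·C(8,8) + C(16,1)·C(8,7) + C(16,2)·C(8,6) + C(16,3)·C(8,5) = 1 + 128 + 3360 + 31360 = 34849.
Probability = 1 − 34849/735471 = 700622/735471.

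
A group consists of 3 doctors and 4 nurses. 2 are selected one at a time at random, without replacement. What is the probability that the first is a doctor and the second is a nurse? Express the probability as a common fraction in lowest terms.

2/7

Multiply the conditional probabilities at each draw: 3/7 · 4/6 = 12/42 = 2/7.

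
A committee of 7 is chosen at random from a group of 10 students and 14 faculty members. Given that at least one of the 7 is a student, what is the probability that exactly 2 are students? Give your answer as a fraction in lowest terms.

Work in counts. Selections with at least one student: C(24,7) − C(14,7) = 346104 − 3432 = 342672.
Of those, selections where exactly 2 are students: C(10,2)·C(14,5) = 45·2002 = 90090.
Conditional probability = 90090/342672 = 1365/5192.

1365/5192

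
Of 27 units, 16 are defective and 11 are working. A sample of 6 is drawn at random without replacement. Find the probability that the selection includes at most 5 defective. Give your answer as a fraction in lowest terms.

There are C(27,6) = 296010 ways to choose the 6.
The complement is exactly 6 defective: C(16,6)·C(11,0) = 8008.
Probability = 1 − 8008/296010 = 288002/296010 = 1007/1035.

1007/1035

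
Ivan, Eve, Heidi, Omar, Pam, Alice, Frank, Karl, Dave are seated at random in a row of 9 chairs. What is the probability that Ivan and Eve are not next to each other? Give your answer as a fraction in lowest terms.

There are 9! = 362880 arrangements.
Arrangements with Ivan and Eve adjacent: 2·8! = 80640.
So not adjacent: 362880 − 80640 = 282240, probability 282240/362880 = 7/9.

7/9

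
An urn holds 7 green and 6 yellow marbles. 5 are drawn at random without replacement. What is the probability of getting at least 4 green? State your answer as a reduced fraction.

7/39

Total selections: C(13,5) = 1287.
Favorable selections (at least 4 green): C(7,4)·C(6,1) + C(7,5)·C(6,0) = 210 + 21 = 231.
Probability = 231/1287 = 7/39.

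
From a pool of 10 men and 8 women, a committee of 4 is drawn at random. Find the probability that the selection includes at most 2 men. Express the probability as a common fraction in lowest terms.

There are C(18,4) = 3060 ways to choose the 4.
Count the complement (more than 2 men): C(10,3)·C(8,1) + C(10,4)·C(8,0) = 960 + 210 = 1170.
Probability = 1 − 1170/3060 = 1890/3060 = 21/34.

21/34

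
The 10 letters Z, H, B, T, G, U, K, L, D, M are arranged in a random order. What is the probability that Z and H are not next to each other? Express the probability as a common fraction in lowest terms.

4/5

There are 10! = 3628800 arrangements.
Arrangements with Z and H adjacent: 2·9! = 725760.
So not adjacent: 3628800 − 725760 = 2903040, probability 2903040/3628800 = 4/5.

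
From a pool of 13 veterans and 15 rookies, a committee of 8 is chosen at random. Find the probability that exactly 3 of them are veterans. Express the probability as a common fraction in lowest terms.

286/1035

There are C(28,8) = 3108105 ways to choose 8 from 28.
Selections with exactly 3 veterans: choose 3 of the 13 veterans and 5 of the 15 rookies, C(13,3)·C(15,5) = 286·3003 = 858858.
Probability = 858858/3108105 = 286/1035.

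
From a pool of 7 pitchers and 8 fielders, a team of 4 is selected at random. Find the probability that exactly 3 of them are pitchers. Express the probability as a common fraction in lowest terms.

8/39

There are C(15,4) = 1365 ways to choose 4 from 15.
Selections with exactly 3 pitchers: choose 3 of the 7 pitchers and 1 of the 8 fielders, C(7,3)·C(8,1) = 35·8 = 280.
Probability = 280/1365 = 8/39.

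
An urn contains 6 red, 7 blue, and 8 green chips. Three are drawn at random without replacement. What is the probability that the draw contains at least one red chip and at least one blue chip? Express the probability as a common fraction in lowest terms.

81/190

There are C(21,3) = 1330 possible draws.
By inclusion-exclusion on the complements, draws missing all red or all blue: C(15,3) + C(14,3) − C(8,3) = 455 + 364 − 56 = 763.
So draws with at least one of each: 1330 − 763 = 567, probability 567/1330 = 81/190.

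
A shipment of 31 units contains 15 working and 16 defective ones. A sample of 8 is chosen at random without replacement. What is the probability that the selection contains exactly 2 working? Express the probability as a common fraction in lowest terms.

Total number of selections: C(31,8) = 7888725.
Selections with exactly 2 working: choose 2 of the 15 working and 6 of the 16 defective, C(15,2)·C(16,6) = 105·8008 = 840840.
Probability = 840840/7888725 = 4312/40455.

4312/40455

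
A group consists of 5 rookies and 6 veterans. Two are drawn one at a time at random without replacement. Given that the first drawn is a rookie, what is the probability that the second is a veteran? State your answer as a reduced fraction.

3/5

After removing one rookie, 10 remain: 4 rookies and 6 veterans.
So the probability the next is a veteran is 6/10 = 3/5.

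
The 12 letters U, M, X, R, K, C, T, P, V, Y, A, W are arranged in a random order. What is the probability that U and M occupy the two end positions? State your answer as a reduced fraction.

There are 12! = 479001600 arrangements.
Place U and M at the ends in 2 ways, arrange the remaining 10 in 10! = 3628800 ways: 2·3628800 = 7257600.
Probability = 7257600/479001600 = 1/66.

1/66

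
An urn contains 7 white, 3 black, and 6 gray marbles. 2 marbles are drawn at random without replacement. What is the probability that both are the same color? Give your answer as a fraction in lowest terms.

There are C(16,2) = 120 ways to draw 2 marbles.
All same color: C(7,2) + C(3,2) + C(6,2) = 21 + 3 + 15 = 39.
Probability = 39/120 = 13/40.

13/40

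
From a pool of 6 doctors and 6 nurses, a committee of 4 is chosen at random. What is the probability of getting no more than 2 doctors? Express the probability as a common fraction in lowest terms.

8/11

Total selections: C(12,4) = 495.
Favorable selections (no more than 2 doctors): C(6,0)·C(6,4) + C(6,1)·C(6,3) + C(6,2)·C(6,2) = 15 + 120 + 225 = 360.
Probability = 360/495 = 8/11.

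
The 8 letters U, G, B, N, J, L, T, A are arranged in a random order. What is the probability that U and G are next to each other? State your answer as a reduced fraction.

1/4

There are 8! = 40320 arrangements.
Treat U and G as a block: 7! arrangements of the blocks × 2 orders within the block = 2·5040 = 10080.
Probability = 10080/40320 = 1/4.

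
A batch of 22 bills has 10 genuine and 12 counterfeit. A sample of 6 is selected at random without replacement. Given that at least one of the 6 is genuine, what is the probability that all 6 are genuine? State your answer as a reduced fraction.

Work in counts. Selections with at least one genuine: C(22,6) − C(12,6) = 74613 − 924 = 73689.
Of those, selections where all 6 are genuine: C(10,6) = 210.
Conditional probability = 210/73689 = 10/3509.

10/3509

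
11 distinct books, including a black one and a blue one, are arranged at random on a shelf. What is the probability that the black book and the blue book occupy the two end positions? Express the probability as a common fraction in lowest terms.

1/55

There are 11! = 39916800 arrangements.
Place the black book and the blue book at the ends in 2 ways, arrange the remaining 9 in 9! = 362880 ways: 2·362880 = 725760.
Probability = 725760/39916800 = 1/55.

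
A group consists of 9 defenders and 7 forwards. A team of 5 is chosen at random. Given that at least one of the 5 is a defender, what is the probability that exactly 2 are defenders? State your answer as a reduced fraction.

20/69

Work in counts. Selections with at least one defender: C(16,5) − C(7,5) = 4368 − 21 = 4347.
Of those, selections where exactly 2 are defenders: C(9,2)·C(7,3) = 36·35 = 1260.
Conditional probability = 1260/4347 = 20/69.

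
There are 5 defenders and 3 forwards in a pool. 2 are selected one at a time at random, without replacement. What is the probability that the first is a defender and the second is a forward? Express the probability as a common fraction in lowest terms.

Multiply the conditional probabilities at each draw: 5/8 · 3/7 = 15/56.

15/56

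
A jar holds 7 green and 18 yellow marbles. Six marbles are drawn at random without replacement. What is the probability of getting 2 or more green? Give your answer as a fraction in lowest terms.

64/115

There are C(25,6) = 177100 ways to choose the 6.
Count the complement (fewer than 2 green): C(7,0)·C(18,6) + C(7,1)·C(18,5) = 18564 + 59976 = 78540.
Probability = 1 − 78540/177100 = 98560/177100 = 64/115.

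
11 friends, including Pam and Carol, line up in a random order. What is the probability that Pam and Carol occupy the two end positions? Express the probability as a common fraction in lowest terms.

1/55

There are 11! = 39916800 arrangements.
Place Pam and Carol at the ends in 2 ways, arrange the remaining 9 in 9! = 362880 ways: 2·362880 = 725760.
Probability = 725760/39916800 = 1/55.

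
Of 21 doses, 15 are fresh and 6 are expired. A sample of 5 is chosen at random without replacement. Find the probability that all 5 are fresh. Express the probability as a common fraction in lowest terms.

There are C(21,5) = 20349 possible selections.
Selections with all fresh: C(15,5) = 3003.
Probability = 3003/20349 = 143/969.

143/969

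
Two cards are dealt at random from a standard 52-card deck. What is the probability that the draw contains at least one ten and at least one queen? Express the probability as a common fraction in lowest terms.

8/663

There are C(52,2) = 1326 possible draws.
By inclusion-exclusion on the complements, draws missing all tens or all queens: C(48,2) + C(48,2) − C(44,2) = 1128 + 1128 − 946 = 1310.
So draws with at least one of each: 1326 − 1310 = 16, probability 16/1326 = 8/663.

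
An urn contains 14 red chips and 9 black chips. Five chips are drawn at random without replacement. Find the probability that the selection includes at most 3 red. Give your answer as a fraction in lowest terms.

There are C(23,5) = 33649 ways to choose the 5.
Count the complement (more than 3 red): C(14,4)·C(9,1) + C(14,5)·C(9,0) = 9009 + 2002 = 11011.
Probability = 1 − 11011/33649 = 22638/33649 = 294/437.

294/437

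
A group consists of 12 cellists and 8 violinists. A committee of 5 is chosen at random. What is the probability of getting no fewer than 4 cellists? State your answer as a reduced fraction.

99/323

There are C(20,5) = 15504 ways to choose the 5.
Favorable selections (no fewer than 4 cellists): C(12,4)·C(8,1) + C(12,5)·C(8,0) = 3960 + 792 = 4752.
Probability = 4752/15504 = 99/323.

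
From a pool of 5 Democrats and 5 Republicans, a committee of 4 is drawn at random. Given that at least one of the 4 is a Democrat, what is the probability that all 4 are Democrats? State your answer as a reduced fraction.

Work in counts. Selections with at least one Democrat: C(10,4) − C(5,4) = 210 − 5 = 205.
Of those, selections where all 4 are Democrats: C(5,4) = 5.
Conditional probability = 5/205 = 1/41.

1/41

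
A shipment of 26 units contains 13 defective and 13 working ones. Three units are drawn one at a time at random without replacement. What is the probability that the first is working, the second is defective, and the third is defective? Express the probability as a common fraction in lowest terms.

Multiply the conditional probabilities at each draw: 13/26 · 13/25 · 12/24 = 2028/15600 = 13/100.

13/100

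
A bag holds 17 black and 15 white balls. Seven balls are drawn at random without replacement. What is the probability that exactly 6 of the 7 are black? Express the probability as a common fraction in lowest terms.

595/10788

Total number of selections: C(32,7) = 3365856.
Selections with exactly 6 black: choose 6 of the 17 black and 1 of the 15 white, C(17,6)·C(15,1) = 12376·15 = 185640.
Probability = 185640/3365856 = 595/10788.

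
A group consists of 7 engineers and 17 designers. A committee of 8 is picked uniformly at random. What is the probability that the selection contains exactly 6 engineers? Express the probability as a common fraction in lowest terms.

56/43263

Total number of selections: C(24,8) = 735471.
Selections with exactly 6 engineers: choose 6 of the 7 engineers and 2 of the 17 designers, C(7,6)·C(17,2) = 7·136 = 952.
Probability = 952/735471 = 56/43263.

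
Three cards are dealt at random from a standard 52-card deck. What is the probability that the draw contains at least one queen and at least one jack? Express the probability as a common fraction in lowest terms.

There are C(52,3) = 22100 possible draws.
By inclusion-exclusion on the complements, draws missing all queens or all jacks: C(48,3) + C(48,3) − C(44,3) = 17296 + 17296 − 13244 = 21348.
So draws with at least one of each: 22100 − 21348 = 752, probability 752/22100 = 188/5525.

188/5525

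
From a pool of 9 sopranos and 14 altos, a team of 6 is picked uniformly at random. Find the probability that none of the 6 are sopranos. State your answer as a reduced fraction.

There are C(23,6) = 100947 possible selections.
Selections with no sopranos (all altos): C(14,6) = 3003.
Probability = 3003/100947 = 13/437.

13/437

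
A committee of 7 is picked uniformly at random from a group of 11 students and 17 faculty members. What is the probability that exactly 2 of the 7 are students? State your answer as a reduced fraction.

119/414

There are C(28,7) = 1184040 ways to choose 7 from 28.
Selections with exactly 2 students: choose 2 of the 11 students and 5 of the 17 faculty members, C(11,2)·C(17,5) = 55·6188 = 340340.
Probability = 340340/1184040 = 119/414.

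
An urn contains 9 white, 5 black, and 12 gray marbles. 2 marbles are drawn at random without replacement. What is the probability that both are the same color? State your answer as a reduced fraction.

112/325

There are C(26,2) = 325 ways to draw 2 marbles.
All same color: C(9,2) + C(5,2) + C(12,2) = 36 + 10 + 66 = 112.
Probability = 112/325.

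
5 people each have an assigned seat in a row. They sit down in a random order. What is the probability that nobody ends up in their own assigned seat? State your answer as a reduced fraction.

11/30

There are 5! = 120 seatings.
By inclusion-exclusion, seatings with no fixed points: C(5,0)·5! − C(5,1)·4! + C(5,2)·3! − C(5,3)·2! + C(5,4)·1! − C(5,5)·0! = 44.
Probability = 44/120 = 11/30.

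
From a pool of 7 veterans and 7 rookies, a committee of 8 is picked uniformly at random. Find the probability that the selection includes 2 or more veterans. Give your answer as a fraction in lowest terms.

Total selections: C(14,8) = 3003.
The complement is exactly 1 veterans: C(7,1)·C(7,7) = 7.
Probability = 1 − 7/3003 = 2996/3003 = 428/429.

428/429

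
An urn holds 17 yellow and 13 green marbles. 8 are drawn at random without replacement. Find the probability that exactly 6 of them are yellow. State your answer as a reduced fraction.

24752/150075

There are C(30,8) = 5852925 ways to choose 8 from 30.
Selections with exactly 6 yellow: choose 6 of the 17 yellow and 2 of the 13 green, C(17,6)·C(13,2) = 12376·78 = 965328.
Probability = 965328/5852925 = 24752/150075.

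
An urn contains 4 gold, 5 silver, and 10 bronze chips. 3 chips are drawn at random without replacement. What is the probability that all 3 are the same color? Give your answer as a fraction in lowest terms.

134/969

There are C(19,3) = 969 ways to draw 3 chips.
All same color: C(4,3) + C(5,3) + C(10,3) = 4 + 10 + 120 = 134.
Probability = 134/969.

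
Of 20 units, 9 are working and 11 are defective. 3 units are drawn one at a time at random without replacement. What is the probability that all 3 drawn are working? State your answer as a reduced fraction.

Multiply the conditional probabilities at each draw: 9/20 · 8/19 · 7/18 = 504/6840 = 7/95.

7/95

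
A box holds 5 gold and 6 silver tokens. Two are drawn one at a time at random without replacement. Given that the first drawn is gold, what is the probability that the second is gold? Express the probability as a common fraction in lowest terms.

2/5

After removing one gold, 10 remain: 4 gold and 6 silver.
So the probability the next is gold is 4/10 = 2/5.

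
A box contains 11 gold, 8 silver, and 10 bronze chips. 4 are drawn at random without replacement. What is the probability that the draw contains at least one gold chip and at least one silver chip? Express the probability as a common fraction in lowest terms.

4972/7917

There are C(29,4) = 23751 possible draws.
By inclusion-exclusion on the complements, draws missing all gold or all silver: C(18,4) + C(21,4) − C(10,4) = 3060 + 5985 − 210 = 8835.
So draws with at least one of each: 23751 − 8835 = 14916, probability 14916/23751 = 4972/7917.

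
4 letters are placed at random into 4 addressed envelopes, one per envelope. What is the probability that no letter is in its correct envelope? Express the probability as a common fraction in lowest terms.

There are 4! = 24 assignments.
By inclusion-exclusion, assignments with no fixed points: C(4,0)·4! − C(4,1)·3! + C(4,2)·2! − C(4,3)·1! + C(4,4)·0! = 9.
Probability = 9/24 = 3/8.

3/8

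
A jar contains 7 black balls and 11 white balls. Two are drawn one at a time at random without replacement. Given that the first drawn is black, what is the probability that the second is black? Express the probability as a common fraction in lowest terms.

6/17

After removing one black, 17 remain: 6 black and 11 white.
So the probability the next is black is 6/17.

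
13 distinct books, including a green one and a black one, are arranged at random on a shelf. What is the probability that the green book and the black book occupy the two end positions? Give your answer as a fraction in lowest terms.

1/78

There are 13! = 6227020800 arrangements.
Place the green book and the black book at the ends in 2 ways, arrange the remaining 11 in 11! = 39916800 ways: 2·39916800 = 79833600.
Probability = 79833600/6227020800 = 1/78.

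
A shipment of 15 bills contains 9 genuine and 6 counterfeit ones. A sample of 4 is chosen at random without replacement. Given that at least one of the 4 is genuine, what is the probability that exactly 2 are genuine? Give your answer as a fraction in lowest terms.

Work in counts. Selections with at least one genuine: C(15,4) − C(6,4) = 1365 − 15 = 1350.
Of those, selections where exactly 2 are genuine: C(9,2)·C(6,2) = 36·15 = 540.
Conditional probability = 540/1350 = 2/5.

2/5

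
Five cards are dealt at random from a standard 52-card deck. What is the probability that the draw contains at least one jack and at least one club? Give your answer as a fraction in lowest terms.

229297/866320

There are C(52,5) = 2598960 possible draws.
By inclusion-exclusion on the complements, draws missing all jacks or all clubs: C(48,5) + C(39,5) − C(36,5) = 1712304 + 575757 − 376992 = 1911069.
So draws with at least one of each: 2598960 − 1911069 = 687891, probability 687891/2598960 = 229297/866320.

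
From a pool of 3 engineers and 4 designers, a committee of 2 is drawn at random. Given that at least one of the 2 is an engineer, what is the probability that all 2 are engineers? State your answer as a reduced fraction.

1/5

Work in counts. Selections with at least one engineer: C(7,2) − C(4,2) = 21 − 6 = 15.
Of those, selections where all 2 are engineers: C(3,2) = 3.
Conditional probability = 3/15 = 1/5.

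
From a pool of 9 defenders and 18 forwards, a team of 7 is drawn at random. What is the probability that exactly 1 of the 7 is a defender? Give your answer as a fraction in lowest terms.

238/1265

Total number of selections: C(27,7) = 888030.
Selections with exactly 1 defender: choose 1 of the 9 defenders and 6 of the 18 forwards, C(9,1)·C(18,6) = 9·18564 = 167076.
Probability = 167076/888030 = 238/1265.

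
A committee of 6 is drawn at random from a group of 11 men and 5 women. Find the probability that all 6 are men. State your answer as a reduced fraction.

3/52

There are C(16,6) = 8008 possible selections.
Selections with all men: C(11,6) = 462.
Probability = 462/8008 = 3/52.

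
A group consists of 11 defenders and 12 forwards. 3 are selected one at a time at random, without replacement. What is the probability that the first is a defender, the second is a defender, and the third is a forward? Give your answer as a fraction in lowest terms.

Multiply the conditional probabilities at each draw: 11/23 · 10/22 · 12/21 = 1320/10626 = 20/161.

20/161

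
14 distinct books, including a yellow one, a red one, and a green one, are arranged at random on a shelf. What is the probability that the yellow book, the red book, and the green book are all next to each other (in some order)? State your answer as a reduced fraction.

3/91

There are 14! = 87178291200 arrangements.
Treat the three as one block: 12! placements × 3! orders within the block = 479001600·6 = 2874009600.
Probability = 2874009600/87178291200 = 3/91.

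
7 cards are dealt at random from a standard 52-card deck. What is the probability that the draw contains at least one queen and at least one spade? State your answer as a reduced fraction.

There are C(52,7) = 133784560 possible draws.
By inclusion-exclusion on the complements, draws missing all queens or all spades: C(48,7) + C(39,7) − C(36,7) = 73629072 + 15380937 − 8347680 = 80662329.
So draws with at least one of each: 133784560 − 80662329 = 53122231, probability 53122231/133784560.

53122231/133784560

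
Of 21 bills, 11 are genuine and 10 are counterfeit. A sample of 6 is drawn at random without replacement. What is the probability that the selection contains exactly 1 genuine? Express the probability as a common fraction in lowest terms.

The sample space is all 6-subsets of the 21: C(21,6) = 54264.
Selections with exactly 1 genuine: choose 1 of the 11 genuine and 5 of the 10 counterfeit, C(11,1)·C(10,5) = 11·252 = 2772.
Probability = 2772/54264 = 33/646.

33/646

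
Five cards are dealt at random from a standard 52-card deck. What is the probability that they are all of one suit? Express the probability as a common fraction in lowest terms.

There are C(52,5) = 2598960 possible 5-card hands.
Hands of one suit: 4 suits × C(13,5) = 4·1287 = 5148.
Probability = 5148/2598960 = 33/16660.

33/16660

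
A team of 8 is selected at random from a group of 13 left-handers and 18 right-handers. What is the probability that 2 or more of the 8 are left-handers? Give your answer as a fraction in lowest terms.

12703/13485

Total selections: C(31,8) = 7888725.
Count the complement (fewer than 2 left-handers): C(13,0)·C(18,8) + C(13,1)·C(18,7) = 43758 + 413712 = 457470.
Probability = 1 − 457470/7888725 = 7431255/7888725 = 12703/13485.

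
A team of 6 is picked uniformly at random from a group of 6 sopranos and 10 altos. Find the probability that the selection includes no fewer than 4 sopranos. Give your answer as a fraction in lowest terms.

92/1001

There are C(16,6) = 8008 ways to choose the 6.
Favorable selections (no fewer than 4 sopranos): C(6,4)·C(10,2) + C(6,5)·C(10,1) + C(6,6)·C(10,0) = 675 + 60 + 1 = 736.
Probability = 736/8008 = 92/1001.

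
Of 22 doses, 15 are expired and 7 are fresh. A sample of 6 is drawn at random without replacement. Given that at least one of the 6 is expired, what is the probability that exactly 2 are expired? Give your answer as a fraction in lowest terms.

525/10658

Work in counts. Selections with at least one expired: C(22,6) − C(7,6) = 74613 − 7 = 74606.
Of those, selections where exactly 2 are expired: C(15,2)·C(7,4) = 105·35 = 3675.
Conditional probability = 3675/74606 = 525/10658.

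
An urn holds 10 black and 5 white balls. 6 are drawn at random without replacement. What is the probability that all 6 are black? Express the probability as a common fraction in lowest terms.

There are C(15,6) = 5005 possible selections.
Selections with all black: C(10,6) = 210.
Probability = 210/5005 = 6/143.

6/143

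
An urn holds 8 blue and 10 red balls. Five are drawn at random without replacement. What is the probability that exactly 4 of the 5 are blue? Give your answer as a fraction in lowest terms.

The sample space is all 5-subsets of the 18: C(18,5) = 8568.
Selections with exactly 4 blue: choose 4 of the 8 blue and 1 of the 10 red, C(8,4)·C(10,1) = 70·10 = 700.
Probability = 700/8568 = 25/306.

25/306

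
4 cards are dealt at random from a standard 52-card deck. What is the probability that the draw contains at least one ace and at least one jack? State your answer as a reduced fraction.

1332/20825

There are C(52,4) = 270725 possible draws.
By inclusion-exclusion on the complements, draws missing all aces or all jacks: C(48,4) + C(48,4) − C(44,4) = 194580 + 194580 − 135751 = 253409.
So draws with at least one of each: 270725 − 253409 = 17316, probability 17316/270725 = 1332/20825.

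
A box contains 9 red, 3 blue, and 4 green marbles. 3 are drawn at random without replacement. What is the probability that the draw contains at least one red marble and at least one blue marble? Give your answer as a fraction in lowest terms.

There are C(16,3) = 560 possible draws.
By inclusion-exclusion on the complements, draws missing all red or all blue: C(7,3) + C(13,3) − C(4,3) = 35 + 286 − 4 = 317.
So draws with at least one of each: 560 − 317 = 243, probability 243/560.

243/560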